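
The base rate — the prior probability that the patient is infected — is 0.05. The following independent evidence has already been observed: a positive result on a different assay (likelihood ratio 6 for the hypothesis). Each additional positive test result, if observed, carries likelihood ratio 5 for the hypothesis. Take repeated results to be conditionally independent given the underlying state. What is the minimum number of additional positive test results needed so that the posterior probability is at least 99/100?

Prior odds = 0.05/0.95 = 1/19.
Bayes factor of the evidence already in hand = 6.
Odds after that evidence = (1/19) × 6 = 6/19.
Target odds = 0.99/0.01 = 99.
Need 5ⁿ ≥ 99 ÷ (6/19) = 313.5.
5³ = 125 falls short of 313.5 but 5⁴ = 625 reaches it, so n = 4.

4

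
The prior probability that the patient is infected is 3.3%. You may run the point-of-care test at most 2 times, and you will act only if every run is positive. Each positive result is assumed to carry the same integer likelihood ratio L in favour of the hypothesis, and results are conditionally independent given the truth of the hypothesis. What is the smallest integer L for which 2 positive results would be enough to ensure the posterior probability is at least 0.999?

Prior odds = 0.033/0.967 = 33/967.
Target odds = 0.999/0.001 = 999.
Need L² ≥ 999 ÷ (33/967) = 322011/11.
171² = 29241 < 322011/11 ≤ 29584 = 172², so L = 172.

172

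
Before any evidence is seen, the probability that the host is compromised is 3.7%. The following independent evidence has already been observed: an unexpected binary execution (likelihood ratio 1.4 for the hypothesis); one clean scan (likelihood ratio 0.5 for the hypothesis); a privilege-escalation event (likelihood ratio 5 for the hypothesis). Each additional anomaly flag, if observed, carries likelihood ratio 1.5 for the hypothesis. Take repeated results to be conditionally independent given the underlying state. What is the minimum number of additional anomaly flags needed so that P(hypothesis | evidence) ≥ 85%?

10

Prior odds = 0.037/0.963 = 37/963.
Combined Bayes factor of the evidence already in hand = 1.4 × 0.5 × 5 = 3.5.
Odds after that evidence = (37/963) × 3.5 = 259/1926.
Target odds = 0.85/0.15 = 17/3.
Need 1.5ⁿ ≥ 17/3 ÷ (259/1926) = 10914/259.
1.5⁹ = 19683/512 falls short of 10914/259 but 1.5¹⁰ = 59049/1024 reaches it, so n = 10.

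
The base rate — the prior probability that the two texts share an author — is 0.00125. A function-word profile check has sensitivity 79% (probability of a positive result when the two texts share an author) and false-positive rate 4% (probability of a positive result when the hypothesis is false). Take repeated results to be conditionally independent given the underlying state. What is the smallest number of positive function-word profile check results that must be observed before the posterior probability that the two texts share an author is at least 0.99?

4

Prior odds: 0.00125 ÷ 0.99875 = 1/799.
Likelihood ratio of a positive result = 0.79/0.04 = 19.75.
Target posterior odds = 0.99/0.01 = 99.
Need (1/799) × 19.75ⁿ ≥ 99, i.e. 19.75ⁿ ≥ 79101.
19.75³ = 7703.734375 falls short of 79101 but 19.75⁴ = 38950081/256 reaches it, so n = 4.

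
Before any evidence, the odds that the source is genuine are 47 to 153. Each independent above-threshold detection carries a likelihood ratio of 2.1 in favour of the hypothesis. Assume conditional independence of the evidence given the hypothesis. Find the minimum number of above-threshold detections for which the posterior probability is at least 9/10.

Prior odds = 47/153.
Likelihood ratio per above-threshold detection = 2.1.
Target odds: 0.9 ÷ 0.1 = 9.
Need (47/153) × 2.1ⁿ ≥ 9, i.e. 2.1ⁿ ≥ 1377/47.
2.1⁴ = 19.4481 falls short of 1377/47 but 2.1⁵ = 4084101/100000 reaches it, so n = 5.

5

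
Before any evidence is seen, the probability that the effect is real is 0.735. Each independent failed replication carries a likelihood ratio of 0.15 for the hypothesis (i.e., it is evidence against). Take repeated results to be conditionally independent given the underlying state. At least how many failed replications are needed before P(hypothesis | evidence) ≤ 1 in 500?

4

Prior odds: 0.735 ÷ 0.265 = 147/53.
Likelihood ratio per failed replication = 0.15.
Target odds: 0.002 ÷ 0.998 = 1/499.
Require 0.15ⁿ ≤ 1/499 ÷ (147/53) = 53/73353.
0.15³ = 0.003375 is still above 53/73353 but 0.15⁴ = 81/160000 is at or below it, so n = 4.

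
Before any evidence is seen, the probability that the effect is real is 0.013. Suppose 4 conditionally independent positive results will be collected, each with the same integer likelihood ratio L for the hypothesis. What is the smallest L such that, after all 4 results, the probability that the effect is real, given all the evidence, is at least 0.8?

5

Prior odds = 0.013/0.987 = 13/987.
Target odds = 0.8/0.2 = 4.
Need L⁴ ≥ 4 ÷ (13/987) = 3948/13.
4⁴ = 256 < 3948/13 ≤ 625 = 5⁴, so L = 5.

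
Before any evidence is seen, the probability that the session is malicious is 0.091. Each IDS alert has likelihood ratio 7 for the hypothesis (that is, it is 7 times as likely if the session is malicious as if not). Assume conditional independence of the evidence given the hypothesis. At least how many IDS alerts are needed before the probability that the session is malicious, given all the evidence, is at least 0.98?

Prior odds = 0.091/0.909 = 91/909.
Likelihood ratio per IDS alert = 7.
Target posterior odds = 0.98/0.02 = 49.
Need (91/909) × 7ⁿ ≥ 49, i.e. 7ⁿ ≥ 6363/13.
7³ = 343 falls short of 6363/13 but 7⁴ = 2401 reaches it, so n = 4.

4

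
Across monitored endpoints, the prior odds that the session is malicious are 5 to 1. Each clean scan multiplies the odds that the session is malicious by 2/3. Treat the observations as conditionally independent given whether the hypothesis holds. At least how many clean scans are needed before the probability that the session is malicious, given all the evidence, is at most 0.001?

Prior odds = 5.
Likelihood ratio per clean scan = 2/3.
Target posterior odds = 0.001/0.999 = 1/999.
Require (2/3)ⁿ ≤ 1/999 ÷ 5 = 1/4995.
(2/3)²¹ ≈0.000200486 is still above 1/4995 but (2/3)²² ≈0.000133657 is at or below it, so n = 22.

22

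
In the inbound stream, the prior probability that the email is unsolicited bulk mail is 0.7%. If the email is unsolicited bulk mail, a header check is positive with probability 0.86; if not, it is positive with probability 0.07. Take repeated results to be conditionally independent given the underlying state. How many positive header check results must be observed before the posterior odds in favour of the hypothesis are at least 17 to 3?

Prior odds = 0.007/0.993 = 7/993.
Likelihood ratio of a positive = 0.86/0.07 = 86/7.
Target odds = 17/3.
Need (7/993) × (86/7)ⁿ ≥ 17/3, i.e. (86/7)ⁿ ≥ 5627/7.
(86/7)² = 7396/49 falls short of 5627/7 but (86/7)³ = 636056/343 reaches it, so n = 3.

3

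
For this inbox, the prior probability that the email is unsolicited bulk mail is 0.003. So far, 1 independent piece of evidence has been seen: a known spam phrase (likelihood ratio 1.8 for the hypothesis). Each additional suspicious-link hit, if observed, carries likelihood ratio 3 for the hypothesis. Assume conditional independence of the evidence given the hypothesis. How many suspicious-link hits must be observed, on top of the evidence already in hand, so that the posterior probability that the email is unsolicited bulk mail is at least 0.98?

9

Prior odds = 0.003/0.997 = 3/997.
Bayes factor of the evidence already in hand = 1.8.
Odds after that evidence = (3/997) × 1.8 = 27/4985.
Target odds = 0.98/0.02 = 49.
Need 3ⁿ ≥ 49 ÷ (27/4985) = 244265/27.
3⁸ = 6561 falls short of 244265/27 but 3⁹ = 19683 reaches it, so n = 9.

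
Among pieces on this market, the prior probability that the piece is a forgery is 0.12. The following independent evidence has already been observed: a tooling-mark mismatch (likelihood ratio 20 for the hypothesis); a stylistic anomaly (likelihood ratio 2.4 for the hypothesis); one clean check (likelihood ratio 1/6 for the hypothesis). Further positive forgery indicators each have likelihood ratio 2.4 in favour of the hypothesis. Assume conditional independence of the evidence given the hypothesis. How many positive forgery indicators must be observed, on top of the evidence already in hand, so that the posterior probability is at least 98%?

Prior odds = 0.12/0.88 = 3/22.
Combined Bayes factor of the evidence already in hand = 20 × 2.4 × (1/6) = 8.
Odds after that evidence = (3/22) × 8 = 12/11.
Target odds = 0.98/0.02 = 49.
Need 2.4ⁿ ≥ 49 ÷ (12/11) = 539/12.
2.4⁴ = 33.1776 falls short of 539/12 but 2.4⁵ = 79.62624 reaches it, so n = 5.

5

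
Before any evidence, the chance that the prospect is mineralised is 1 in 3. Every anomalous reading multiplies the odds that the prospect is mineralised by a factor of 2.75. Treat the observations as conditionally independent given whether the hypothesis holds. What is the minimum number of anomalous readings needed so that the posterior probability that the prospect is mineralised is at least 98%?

Prior odds = (1/3)/(2/3) = 0.5.
Likelihood ratio per anomalous reading = 2.75.
Target posterior odds = 0.98/0.02 = 49.
Need 0.5 × 2.75ⁿ ≥ 49, i.e. 2.75ⁿ ≥ 98.
2.75⁴ = 57.19140625 falls short of 98 but 2.75⁵ = 161051/1024 reaches it, so n = 5.

5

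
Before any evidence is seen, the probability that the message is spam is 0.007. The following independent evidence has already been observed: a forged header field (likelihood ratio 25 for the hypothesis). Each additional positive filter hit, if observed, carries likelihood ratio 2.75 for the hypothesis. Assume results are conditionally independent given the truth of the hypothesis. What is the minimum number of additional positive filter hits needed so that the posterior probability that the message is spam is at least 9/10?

4

Prior odds = 0.007/0.993 = 7/993.
Bayes factor of the evidence already in hand = 25.
Odds after that evidence = (7/993) × 25 = 175/993.
Target odds = 0.9/0.1 = 9.
Need 2.75ⁿ ≥ 9 ÷ (175/993) = 8937/175.
2.75³ = 20.796875 falls short of 8937/175 but 2.75⁴ = 57.19140625 reaches it, so n = 4.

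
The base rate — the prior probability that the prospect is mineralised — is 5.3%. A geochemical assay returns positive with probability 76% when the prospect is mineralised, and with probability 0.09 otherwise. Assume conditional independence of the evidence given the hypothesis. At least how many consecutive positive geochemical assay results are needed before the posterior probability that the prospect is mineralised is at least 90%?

3

Prior odds: 0.053 ÷ 0.947 = 53/947.
Likelihood ratio of a positive result = 0.76/0.09 = 76/9.
Target odds: 0.9 ÷ 0.1 = 9.
Need (53/947) × (76/9)ⁿ ≥ 9, i.e. (76/9)ⁿ ≥ 8523/53.
(76/9)² = 5776/81 falls short of 8523/53 but (76/9)³ = 438976/729 reaches it, so n = 3.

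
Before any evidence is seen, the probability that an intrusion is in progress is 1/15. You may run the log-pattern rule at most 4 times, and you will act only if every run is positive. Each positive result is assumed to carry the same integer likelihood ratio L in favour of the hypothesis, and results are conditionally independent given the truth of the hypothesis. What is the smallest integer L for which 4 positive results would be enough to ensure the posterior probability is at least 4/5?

Prior odds = (1/15)/(14/15) = 1/14.
Target odds = 0.8/0.2 = 4.
Need L⁴ ≥ 4 ÷ (1/14) = 56.
2⁴ = 16 < 56 ≤ 81 = 3⁴, so L = 3.

3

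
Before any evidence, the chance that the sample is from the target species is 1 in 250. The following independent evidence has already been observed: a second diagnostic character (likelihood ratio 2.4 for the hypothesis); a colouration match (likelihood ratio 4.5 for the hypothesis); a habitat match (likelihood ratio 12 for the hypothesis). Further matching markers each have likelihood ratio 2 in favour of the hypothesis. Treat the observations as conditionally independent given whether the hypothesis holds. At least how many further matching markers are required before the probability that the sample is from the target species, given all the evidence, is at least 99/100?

8

Prior odds = 0.004/0.996 = 1/249.
Combined Bayes factor of the evidence already in hand = 2.4 × 4.5 × 12 = 129.6.
Odds after that evidence = (1/249) × 129.6 = 216/415.
Target odds = 0.99/0.01 = 99.
Need 2ⁿ ≥ 99 ÷ (216/415) = 4565/24.
2⁷ = 128 falls short of 4565/24 but 2⁸ = 256 reaches it, so n = 8.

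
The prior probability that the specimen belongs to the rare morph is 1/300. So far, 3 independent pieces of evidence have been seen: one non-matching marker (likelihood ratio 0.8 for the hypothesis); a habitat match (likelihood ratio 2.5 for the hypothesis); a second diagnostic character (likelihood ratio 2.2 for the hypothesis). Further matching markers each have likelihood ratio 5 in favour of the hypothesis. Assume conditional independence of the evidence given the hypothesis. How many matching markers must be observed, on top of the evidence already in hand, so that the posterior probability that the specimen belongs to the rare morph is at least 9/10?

Prior odds = (1/300)/(299/300) = 1/299.
Combined Bayes factor of the evidence already in hand = 0.8 × 2.5 × 2.2 = 4.4.
Odds after that evidence = (1/299) × 4.4 = 22/1495.
Target odds = 0.9/0.1 = 9.
Need 5ⁿ ≥ 9 ÷ (22/1495) = 13455/22.
5³ = 125 falls short of 13455/22 but 5⁴ = 625 reaches it, so n = 4.

4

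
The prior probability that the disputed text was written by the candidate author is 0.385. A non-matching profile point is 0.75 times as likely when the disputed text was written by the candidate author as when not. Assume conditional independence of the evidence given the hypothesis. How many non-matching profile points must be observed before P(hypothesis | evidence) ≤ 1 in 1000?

Prior odds = 0.385/0.615 = 77/123.
Likelihood ratio per non-matching profile point = 0.75.
Target posterior odds = 0.001/0.999 = 1/999.
Need (77/123) × 0.75ⁿ ≤ 1/999, i.e. 0.75ⁿ ≤ 41/25641.
0.75²² ≈0.00178381 is still above 41/25641 but 0.75²³ ≈0.00133786 is at or below it, so n = 23.

23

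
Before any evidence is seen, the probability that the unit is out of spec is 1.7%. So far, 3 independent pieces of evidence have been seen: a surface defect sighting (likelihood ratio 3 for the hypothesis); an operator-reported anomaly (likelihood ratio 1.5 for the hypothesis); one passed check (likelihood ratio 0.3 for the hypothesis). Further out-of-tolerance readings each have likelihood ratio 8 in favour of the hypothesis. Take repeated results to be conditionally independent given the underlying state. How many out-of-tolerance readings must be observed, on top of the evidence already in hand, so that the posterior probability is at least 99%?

Prior odds = 0.017/0.983 = 17/983.
Combined Bayes factor of the evidence already in hand = 3 × 1.5 × 0.3 = 1.35.
Odds after that evidence = (17/983) × 1.35 = 459/19660.
Target odds = 0.99/0.01 = 99.
Need 8ⁿ ≥ 99 ÷ (459/19660) = 216260/51.
8⁴ = 4096 falls short of 216260/51 but 8⁵ = 32768 reaches it, so n = 5.

5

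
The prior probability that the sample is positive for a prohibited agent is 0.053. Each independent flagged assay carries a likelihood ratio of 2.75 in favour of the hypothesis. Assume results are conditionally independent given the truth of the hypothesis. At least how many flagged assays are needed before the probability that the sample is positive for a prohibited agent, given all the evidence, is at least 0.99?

Prior odds: 0.053 ÷ 0.947 = 53/947.
Likelihood ratio per flagged assay = 2.75.
Target odds: 0.99 ÷ 0.01 = 99.
Need (53/947) × 2.75ⁿ ≥ 99, i.e. 2.75ⁿ ≥ 93753/53.
2.75⁷ = 19487171/16384 falls short of 93753/53 but 2.75⁸ = 214358881/65536 reaches it, so n = 8.

8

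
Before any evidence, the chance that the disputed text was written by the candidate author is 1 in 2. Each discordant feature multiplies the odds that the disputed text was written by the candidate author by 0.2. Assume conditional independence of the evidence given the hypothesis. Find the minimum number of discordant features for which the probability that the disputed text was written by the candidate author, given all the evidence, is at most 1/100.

3

Prior odds = 0.5/0.5 = 1.
Likelihood ratio per discordant feature = 0.2.
Target odds: 0.01 ÷ 0.99 = 1/99.
Require 0.2ⁿ ≤ 1/99 ÷ 1 = 1/99.
0.2² = 0.04 is still above 1/99 but 0.2³ = 0.008 is at or below it, so n = 3.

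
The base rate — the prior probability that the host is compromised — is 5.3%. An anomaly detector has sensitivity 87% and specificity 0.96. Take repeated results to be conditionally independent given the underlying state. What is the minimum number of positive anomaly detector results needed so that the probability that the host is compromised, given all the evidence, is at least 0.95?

Prior odds = 0.053/0.947 = 53/947.
False-positive rate = 1 − 0.96 = 0.04; likelihood ratio of a positive = 0.87/0.04 = 21.75.
Target posterior odds = 0.95/0.05 = 19.
Require 21.75ⁿ ≥ 19 ÷ (53/947) = 17993/53.
21.75¹ = 21.75 falls short of 17993/53 but 21.75² = 473.0625 reaches it, so n = 2.

2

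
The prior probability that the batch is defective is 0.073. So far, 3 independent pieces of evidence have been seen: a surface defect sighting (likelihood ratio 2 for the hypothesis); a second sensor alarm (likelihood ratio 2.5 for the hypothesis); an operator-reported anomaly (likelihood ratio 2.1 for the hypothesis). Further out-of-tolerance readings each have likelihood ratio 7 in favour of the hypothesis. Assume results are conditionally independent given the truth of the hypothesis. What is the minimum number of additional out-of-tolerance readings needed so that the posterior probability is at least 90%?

2

Prior odds = 0.073/0.927 = 73/927.
Combined Bayes factor of the evidence already in hand = 2 × 2.5 × 2.1 = 10.5.
Odds after that evidence = (73/927) × 10.5 = 511/618.
Target odds = 0.9/0.1 = 9.
Need 7ⁿ ≥ 9 ÷ (511/618) = 5562/511.
7¹ = 7 falls short of 5562/511 but 7² = 49 reaches it, so n = 2.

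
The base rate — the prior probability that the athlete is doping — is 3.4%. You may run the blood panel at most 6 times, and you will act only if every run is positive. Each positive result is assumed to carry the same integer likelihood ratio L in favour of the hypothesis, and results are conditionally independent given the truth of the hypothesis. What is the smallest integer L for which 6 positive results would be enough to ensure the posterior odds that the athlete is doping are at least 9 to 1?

Prior odds = 0.034/0.966 = 17/483.
Target odds = 9.
Need L⁶ ≥ 9 ÷ (17/483) = 4347/17.
2⁶ = 64 < 4347/17 ≤ 729 = 3⁶, so L = 3.

3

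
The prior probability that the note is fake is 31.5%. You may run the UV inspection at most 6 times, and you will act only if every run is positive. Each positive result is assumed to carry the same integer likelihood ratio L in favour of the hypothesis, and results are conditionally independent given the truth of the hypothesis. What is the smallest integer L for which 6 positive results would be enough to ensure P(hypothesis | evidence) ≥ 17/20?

2

Prior odds = 0.315/0.685 = 63/137.
Target odds = 0.85/0.15 = 17/3.
Need L⁶ ≥ 17/3 ÷ (63/137) = 2329/189.
1⁶ = 1 < 2329/189 ≤ 64 = 2⁶, so L = 2.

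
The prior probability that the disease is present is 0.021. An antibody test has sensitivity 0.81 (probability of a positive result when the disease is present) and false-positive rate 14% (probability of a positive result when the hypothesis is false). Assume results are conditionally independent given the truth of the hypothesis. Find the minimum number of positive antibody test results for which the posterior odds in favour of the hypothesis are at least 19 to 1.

4

Prior odds: 0.021 ÷ 0.979 = 21/979.
Likelihood ratio of a positive result = 0.81/0.14 = 81/14.
Target odds = 19.
Require (81/14)ⁿ ≥ 19 ÷ (21/979) = 18601/21.
(81/14)³ = 531441/2744 falls short of 18601/21 but (81/14)⁴ = 43046721/38416 reaches it, so n = 4.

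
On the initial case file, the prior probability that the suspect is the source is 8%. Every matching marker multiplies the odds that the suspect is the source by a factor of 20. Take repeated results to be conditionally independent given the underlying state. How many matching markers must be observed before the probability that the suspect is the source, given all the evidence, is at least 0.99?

3

Prior odds = 0.08/0.92 = 2/23.
Likelihood ratio per matching marker = 20.
Target posterior odds = 0.99/0.01 = 99.
Need (2/23) × 20ⁿ ≥ 99, i.e. 20ⁿ ≥ 1138.5.
20² = 400 falls short of 1138.5 but 20³ = 8000 reaches it, so n = 3.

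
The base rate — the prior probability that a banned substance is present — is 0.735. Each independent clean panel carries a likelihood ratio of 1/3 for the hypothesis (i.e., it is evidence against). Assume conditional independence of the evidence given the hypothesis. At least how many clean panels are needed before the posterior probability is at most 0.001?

Prior odds: 0.735 ÷ 0.265 = 147/53.
Likelihood ratio per clean panel = 1/3.
Target posterior odds = 0.001/0.999 = 1/999.
Need (147/53) × (1/3)ⁿ ≤ 1/999, i.e. (1/3)ⁿ ≤ 53/146853.
(1/3)⁷ = 1/2187 is still above 53/146853 but (1/3)⁸ = 1/6561 is at or below it, so n = 8.

8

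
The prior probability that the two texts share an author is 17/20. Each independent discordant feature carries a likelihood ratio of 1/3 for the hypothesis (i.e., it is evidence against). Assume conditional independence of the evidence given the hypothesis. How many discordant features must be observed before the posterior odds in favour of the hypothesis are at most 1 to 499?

Prior odds = 0.85/0.15 = 17/3.
Likelihood ratio per discordant feature = 1/3.
Target odds = 1/499.
Need (17/3) × (1/3)ⁿ ≤ 1/499, i.e. (1/3)ⁿ ≤ 3/8483.
(1/3)⁷ = 1/2187 is still above 3/8483 but (1/3)⁸ = 1/6561 is at or below it, so n = 8.

8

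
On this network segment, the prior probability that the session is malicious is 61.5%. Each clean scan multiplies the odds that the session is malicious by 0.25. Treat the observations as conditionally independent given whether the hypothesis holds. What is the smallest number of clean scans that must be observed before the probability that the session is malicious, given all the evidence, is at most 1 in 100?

4

Prior odds: 0.615 ÷ 0.385 = 123/77.
Likelihood ratio per clean scan = 0.25.
Target odds: 0.01 ÷ 0.99 = 1/99.
Need (123/77) × 0.25ⁿ ≤ 1/99, i.e. 0.25ⁿ ≤ 7/1107.
0.25³ = 0.015625 is still above 7/1107 but 0.25⁴ = 0.00390625 is at or below it, so n = 4.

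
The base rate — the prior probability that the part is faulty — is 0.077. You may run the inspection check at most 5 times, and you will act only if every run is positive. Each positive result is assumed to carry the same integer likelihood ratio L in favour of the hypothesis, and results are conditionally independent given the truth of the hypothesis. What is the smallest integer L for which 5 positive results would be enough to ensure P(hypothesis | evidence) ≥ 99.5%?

5

Prior odds = 0.077/0.923 = 77/923.
Target odds = 0.995/0.005 = 199.
Need L⁵ ≥ 199 ÷ (77/923) = 183677/77.
4⁵ = 1024 < 183677/77 ≤ 3125 = 5⁵, so L = 5.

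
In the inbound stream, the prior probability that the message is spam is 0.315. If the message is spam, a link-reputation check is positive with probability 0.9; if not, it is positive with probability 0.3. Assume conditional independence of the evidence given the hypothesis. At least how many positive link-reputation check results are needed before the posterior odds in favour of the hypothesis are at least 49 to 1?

Prior odds = 0.315/0.685 = 63/137.
Likelihood ratio of a positive = 0.9/0.3 = 3.
Target odds = 49.
Require 3ⁿ ≥ 49 ÷ (63/137) = 959/9.
3⁴ = 81 falls short of 959/9 but 3⁵ = 243 reaches it, so n = 5.

5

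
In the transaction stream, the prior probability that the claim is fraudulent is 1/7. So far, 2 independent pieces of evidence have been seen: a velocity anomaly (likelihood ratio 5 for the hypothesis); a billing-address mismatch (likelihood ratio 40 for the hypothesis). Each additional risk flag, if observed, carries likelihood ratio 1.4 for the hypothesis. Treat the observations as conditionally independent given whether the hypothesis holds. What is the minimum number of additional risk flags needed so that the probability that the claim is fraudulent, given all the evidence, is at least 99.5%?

6

Prior odds = (1/7)/(6/7) = 1/6.
Combined Bayes factor of the evidence already in hand = 5 × 40 = 200.
Odds after that evidence = (1/6) × 200 = 100/3.
Target odds = 0.995/0.005 = 199.
Need 1.4ⁿ ≥ 199 ÷ (100/3) = 5.97.
1.4⁵ = 5.37824 falls short of 5.97 but 1.4⁶ = 117649/15625 reaches it, so n = 6.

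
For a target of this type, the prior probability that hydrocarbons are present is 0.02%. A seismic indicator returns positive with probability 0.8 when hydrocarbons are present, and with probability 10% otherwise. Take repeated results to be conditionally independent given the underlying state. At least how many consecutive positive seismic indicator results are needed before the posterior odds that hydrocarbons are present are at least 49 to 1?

Prior odds: 0.0002 ÷ 0.9998 = 1/4999.
Likelihood ratio of a positive result = 0.8/0.1 = 8.
Target odds = 49.
Need (1/4999) × 8ⁿ ≥ 49, i.e. 8ⁿ ≥ 244951.
8⁵ = 32768 falls short of 244951 but 8⁶ = 262144 reaches it, so n = 6.

6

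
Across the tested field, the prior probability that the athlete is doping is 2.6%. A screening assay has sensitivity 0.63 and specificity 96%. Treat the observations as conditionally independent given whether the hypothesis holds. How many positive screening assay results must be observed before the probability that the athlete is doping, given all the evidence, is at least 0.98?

3

Prior odds: 0.026 ÷ 0.974 = 13/487.
False-positive rate = 1 − 0.96 = 0.04; likelihood ratio of a positive = 0.63/0.04 = 15.75.
Target posterior odds = 0.98/0.02 = 49.
Require 15.75ⁿ ≥ 49 ÷ (13/487) = 23863/13.
15.75² = 248.0625 falls short of 23863/13 but 15.75³ = 3906.984375 reaches it, so n = 3.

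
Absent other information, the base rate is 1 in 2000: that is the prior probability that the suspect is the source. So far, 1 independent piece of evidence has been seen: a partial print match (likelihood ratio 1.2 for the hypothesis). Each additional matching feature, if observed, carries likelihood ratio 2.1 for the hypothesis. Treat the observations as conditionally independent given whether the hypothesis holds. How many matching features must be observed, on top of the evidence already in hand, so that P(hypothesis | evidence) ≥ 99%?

17

Prior odds = 0.0005/0.9995 = 1/1999.
Bayes factor of the evidence already in hand = 1.2.
Odds after that evidence = (1/1999) × 1.2 = 6/9995.
Target odds = 0.99/0.01 = 99.
Need 2.1ⁿ ≥ 99 ÷ (6/9995) = 164917.5.
2.1¹⁶ ≈143057 falls short of 164917.5 but 2.1¹⁷ ≈300419 reaches it, so n = 17.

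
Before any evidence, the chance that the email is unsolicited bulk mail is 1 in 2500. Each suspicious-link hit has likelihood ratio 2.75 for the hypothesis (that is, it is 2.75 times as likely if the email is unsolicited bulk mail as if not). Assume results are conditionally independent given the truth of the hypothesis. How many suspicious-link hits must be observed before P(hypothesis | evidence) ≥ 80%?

10

Prior odds: 0.0004 ÷ 0.9996 = 1/2499.
Likelihood ratio per suspicious-link hit = 2.75.
Target posterior odds = 0.8/0.2 = 4.
Need (1/2499) × 2.75ⁿ ≥ 4, i.e. 2.75ⁿ ≥ 9996.
2.75⁹ ≈8994.86 falls short of 9996 but 2.75¹⁰ ≈24735.9 reaches it, so n = 10.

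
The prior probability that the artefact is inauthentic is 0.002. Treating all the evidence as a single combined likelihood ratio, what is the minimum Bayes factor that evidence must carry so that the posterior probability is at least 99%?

Prior odds = 0.002/0.998 = 1/499.
Target odds = 0.99/0.01 = 99.
Required Bayes factor = 99 ÷ (1/499) = 49401.

49401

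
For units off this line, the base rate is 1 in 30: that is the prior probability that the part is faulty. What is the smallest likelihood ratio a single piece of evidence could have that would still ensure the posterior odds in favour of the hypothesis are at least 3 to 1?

87

Prior odds = (1/30)/(29/30) = 1/29.
Target odds = 3.
Required Bayes factor = 3 ÷ (1/29) = 87.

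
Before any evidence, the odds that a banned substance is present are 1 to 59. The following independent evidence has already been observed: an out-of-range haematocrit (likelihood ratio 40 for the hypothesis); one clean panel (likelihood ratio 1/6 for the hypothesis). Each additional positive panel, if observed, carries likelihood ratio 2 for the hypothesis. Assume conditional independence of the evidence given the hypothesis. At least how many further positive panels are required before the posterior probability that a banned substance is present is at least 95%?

8

Prior odds = 1/59.
Combined Bayes factor of the evidence already in hand = 40 × (1/6) = 20/3.
Odds after that evidence = (1/59) × 20/3 = 20/177.
Target odds = 0.95/0.05 = 19.
Need 2ⁿ ≥ 19 ÷ (20/177) = 168.15.
2⁷ = 128 falls short of 168.15 but 2⁸ = 256 reaches it, so n = 8.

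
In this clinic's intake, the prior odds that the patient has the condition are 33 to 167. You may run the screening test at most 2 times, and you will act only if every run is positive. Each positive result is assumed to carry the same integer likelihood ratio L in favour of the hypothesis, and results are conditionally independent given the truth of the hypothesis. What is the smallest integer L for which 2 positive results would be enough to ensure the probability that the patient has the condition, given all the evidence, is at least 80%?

Prior odds = 33/167.
Target odds = 0.8/0.2 = 4.
Need L² ≥ 4 ÷ (33/167) = 668/33.
4² = 16 < 668/33 ≤ 25 = 5², so L = 5.

5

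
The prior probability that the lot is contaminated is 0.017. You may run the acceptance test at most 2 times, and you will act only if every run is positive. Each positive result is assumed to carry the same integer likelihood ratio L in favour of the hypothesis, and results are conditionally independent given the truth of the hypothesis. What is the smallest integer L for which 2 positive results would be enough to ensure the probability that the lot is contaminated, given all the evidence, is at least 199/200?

108

Prior odds = 0.017/0.983 = 17/983.
Target odds = 0.995/0.005 = 199.
Need L² ≥ 199 ÷ (17/983) = 195617/17.
107² = 11449 < 195617/17 ≤ 11664 = 108², so L = 108.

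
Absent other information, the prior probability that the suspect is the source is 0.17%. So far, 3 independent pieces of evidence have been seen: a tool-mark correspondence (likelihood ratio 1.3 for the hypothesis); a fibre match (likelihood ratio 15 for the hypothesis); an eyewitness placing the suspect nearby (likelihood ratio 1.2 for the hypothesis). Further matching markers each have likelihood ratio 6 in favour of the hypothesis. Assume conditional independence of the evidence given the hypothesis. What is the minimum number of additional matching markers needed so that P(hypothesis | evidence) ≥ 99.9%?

Prior odds = 0.0017/0.9983 = 17/9983.
Combined Bayes factor of the evidence already in hand = 1.3 × 15 × 1.2 = 23.4.
Odds after that evidence = (17/9983) × 23.4 = 1989/49915.
Target odds = 0.999/0.001 = 999.
Need 6ⁿ ≥ 999 ÷ (1989/49915) = 5540565/221.
6⁵ = 7776 falls short of 5540565/221 but 6⁶ = 46656 reaches it, so n = 6.

6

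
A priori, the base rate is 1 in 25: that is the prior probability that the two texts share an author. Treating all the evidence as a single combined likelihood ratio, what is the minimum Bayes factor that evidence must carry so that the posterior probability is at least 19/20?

Prior odds = 0.04/0.96 = 1/24.
Target odds = 0.95/0.05 = 19.
Required Bayes factor = 19 ÷ (1/24) = 456.

456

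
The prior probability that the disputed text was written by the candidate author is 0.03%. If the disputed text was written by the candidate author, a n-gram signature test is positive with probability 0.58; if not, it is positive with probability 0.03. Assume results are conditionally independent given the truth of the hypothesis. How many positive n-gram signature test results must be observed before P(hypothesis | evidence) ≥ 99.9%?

6

Prior odds: 0.0003 ÷ 0.9997 = 3/9997.
Likelihood ratio of a positive = 0.58/0.03 = 58/3.
Target posterior odds = 0.999/0.001 = 999.
Require (58/3)ⁿ ≥ 999 ÷ (3/9997) = 3329001.
(58/3)⁵ = 656356768/243 falls short of 3329001 but (58/3)⁶ ≈5.22204e+07 reaches it, so n = 6.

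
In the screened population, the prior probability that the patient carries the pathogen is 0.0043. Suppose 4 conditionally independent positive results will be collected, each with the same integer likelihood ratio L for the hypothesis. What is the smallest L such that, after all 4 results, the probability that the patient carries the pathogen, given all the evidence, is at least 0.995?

15

Prior odds = 0.0043/0.9957 = 43/9957.
Target odds = 0.995/0.005 = 199.
Need L⁴ ≥ 199 ÷ (43/9957) = 1981443/43.
14⁴ = 38416 < 1981443/43 ≤ 50625 = 15⁴, so L = 15.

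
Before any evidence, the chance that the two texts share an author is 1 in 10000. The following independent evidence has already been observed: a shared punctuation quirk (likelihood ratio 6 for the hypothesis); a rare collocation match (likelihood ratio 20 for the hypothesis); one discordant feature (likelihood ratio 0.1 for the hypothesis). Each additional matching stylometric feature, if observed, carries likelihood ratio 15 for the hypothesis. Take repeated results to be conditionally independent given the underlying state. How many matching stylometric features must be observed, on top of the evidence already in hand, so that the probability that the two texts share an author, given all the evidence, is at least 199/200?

Prior odds = 0.0001/0.9999 = 1/9999.
Combined Bayes factor of the evidence already in hand = 6 × 20 × 0.1 = 12.
Odds after that evidence = (1/9999) × 12 = 4/3333.
Target odds = 0.995/0.005 = 199.
Need 15ⁿ ≥ 199 ÷ (4/3333) = 165816.75.
15⁴ = 50625 falls short of 165816.75 but 15⁵ = 759375 reaches it, so n = 5.

5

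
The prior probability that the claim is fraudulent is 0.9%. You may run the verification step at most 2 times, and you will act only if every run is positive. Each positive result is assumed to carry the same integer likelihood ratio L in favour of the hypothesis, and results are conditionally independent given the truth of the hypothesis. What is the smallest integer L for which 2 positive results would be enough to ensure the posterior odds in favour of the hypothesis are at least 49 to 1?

Prior odds = 0.009/0.991 = 9/991.
Target odds = 49.
Need L² ≥ 49 ÷ (9/991) = 48559/9.
73² = 5329 < 48559/9 ≤ 5476 = 74², so L = 74.

74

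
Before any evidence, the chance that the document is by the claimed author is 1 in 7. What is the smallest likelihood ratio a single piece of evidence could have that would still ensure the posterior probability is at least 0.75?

18

Prior odds = (1/7)/(6/7) = 1/6.
Target odds = 0.75/0.25 = 3.
Required Bayes factor = 3 ÷ (1/6) = 18.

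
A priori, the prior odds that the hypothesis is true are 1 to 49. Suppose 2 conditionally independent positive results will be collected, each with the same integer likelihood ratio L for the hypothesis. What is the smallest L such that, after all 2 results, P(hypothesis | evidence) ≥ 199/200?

Prior odds = 1/49.
Target odds = 0.995/0.005 = 199.
Need L² ≥ 199 ÷ (1/49) = 9751.
98² = 9604 < 9751 ≤ 9801 = 99², so L = 99.

99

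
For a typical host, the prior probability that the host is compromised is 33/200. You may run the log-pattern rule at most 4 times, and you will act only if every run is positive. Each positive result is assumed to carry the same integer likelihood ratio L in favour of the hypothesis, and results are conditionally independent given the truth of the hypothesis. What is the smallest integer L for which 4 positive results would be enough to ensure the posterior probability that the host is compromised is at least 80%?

Prior odds = 0.165/0.835 = 33/167.
Target odds = 0.8/0.2 = 4.
Need L⁴ ≥ 4 ÷ (33/167) = 668/33.
2⁴ = 16 < 668/33 ≤ 81 = 3⁴, so L = 3.

3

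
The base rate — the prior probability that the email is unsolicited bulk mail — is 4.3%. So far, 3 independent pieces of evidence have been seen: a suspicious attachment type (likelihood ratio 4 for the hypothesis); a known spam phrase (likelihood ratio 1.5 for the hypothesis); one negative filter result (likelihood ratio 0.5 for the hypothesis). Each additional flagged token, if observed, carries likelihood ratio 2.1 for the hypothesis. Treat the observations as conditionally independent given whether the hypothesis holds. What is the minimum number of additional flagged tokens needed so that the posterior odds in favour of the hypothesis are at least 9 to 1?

6

Prior odds = 0.043/0.957 = 43/957.
Combined Bayes factor of the evidence already in hand = 4 × 1.5 × 0.5 = 3.
Odds after that evidence = (43/957) × 3 = 43/319.
Target odds = 9.
Need 2.1ⁿ ≥ 9 ÷ (43/319) = 2871/43.
2.1⁵ = 4084101/100000 falls short of 2871/43 but 2.1⁶ = 85766121/1000000 reaches it, so n = 6.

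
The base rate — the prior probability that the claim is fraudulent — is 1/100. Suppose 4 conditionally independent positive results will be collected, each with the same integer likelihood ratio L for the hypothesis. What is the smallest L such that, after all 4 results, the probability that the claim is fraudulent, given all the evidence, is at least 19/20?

7

Prior odds = 0.01/0.99 = 1/99.
Target odds = 0.95/0.05 = 19.
Need L⁴ ≥ 19 ÷ (1/99) = 1881.
6⁴ = 1296 < 1881 ≤ 2401 = 7⁴, so L = 7.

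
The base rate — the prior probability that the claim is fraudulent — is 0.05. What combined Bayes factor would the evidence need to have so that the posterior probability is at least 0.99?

Prior odds = 0.05/0.95 = 1/19.
Target odds = 0.99/0.01 = 99.
Required Bayes factor = 99 ÷ (1/19) = 1881.

1881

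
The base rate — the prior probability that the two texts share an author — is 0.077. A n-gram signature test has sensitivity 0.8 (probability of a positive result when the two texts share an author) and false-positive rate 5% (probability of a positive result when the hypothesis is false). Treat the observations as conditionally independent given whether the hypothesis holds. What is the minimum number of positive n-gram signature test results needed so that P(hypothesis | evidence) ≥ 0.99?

3

Prior odds: 0.077 ÷ 0.923 = 77/923.
Likelihood ratio of a positive result = 0.8/0.05 = 16.
Target odds: 0.99 ÷ 0.01 = 99.
Need (77/923) × 16ⁿ ≥ 99, i.e. 16ⁿ ≥ 8307/7.
16² = 256 falls short of 8307/7 but 16³ = 4096 reaches it, so n = 3.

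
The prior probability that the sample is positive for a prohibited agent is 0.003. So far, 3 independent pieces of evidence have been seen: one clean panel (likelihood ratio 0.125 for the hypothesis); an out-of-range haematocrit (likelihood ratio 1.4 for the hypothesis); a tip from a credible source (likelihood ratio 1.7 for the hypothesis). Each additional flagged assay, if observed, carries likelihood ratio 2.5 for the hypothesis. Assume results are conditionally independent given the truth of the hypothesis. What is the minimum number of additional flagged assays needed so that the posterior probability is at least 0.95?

11

Prior odds = 0.003/0.997 = 3/997.
Combined Bayes factor of the evidence already in hand = 0.125 × 1.4 × 1.7 = 0.2975.
Odds after that evidence = (3/997) × 0.2975 = 357/398800.
Target odds = 0.95/0.05 = 19.
Need 2.5ⁿ ≥ 19 ÷ (357/398800) = 7577200/357.
2.5¹⁰ = 9765625/1024 falls short of 7577200/357 but 2.5¹¹ = 48828125/2048 reaches it, so n = 11.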